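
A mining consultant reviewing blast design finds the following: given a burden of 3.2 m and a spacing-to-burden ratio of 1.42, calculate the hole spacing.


4.544 m

Spacing = burden * ratio
= 3.2 * 1.42
= 4.544 m


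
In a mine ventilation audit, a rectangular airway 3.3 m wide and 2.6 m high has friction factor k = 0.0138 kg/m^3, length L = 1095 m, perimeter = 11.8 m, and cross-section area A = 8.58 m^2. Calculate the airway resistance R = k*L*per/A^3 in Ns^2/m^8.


Compute the numerator:
k * L * per = 0.0138 * 1095 * 11.8
= 178.3098
Compute the denominator:
A^3 = 8.58^3 = 631.628712
Resistance:
R = 178.3098 / 631.628712
= 0.2823 Ns^2/m^8

0.2823 Ns^2/m^8


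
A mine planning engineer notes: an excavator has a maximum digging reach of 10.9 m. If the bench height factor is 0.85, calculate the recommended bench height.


Bench height = reach * factor
= 10.9 * 0.85
= 9.265 m

9.265 m


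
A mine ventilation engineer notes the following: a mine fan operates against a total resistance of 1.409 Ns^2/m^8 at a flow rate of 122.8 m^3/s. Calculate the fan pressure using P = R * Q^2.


21247.4946 Pa

Compute Q^2:
Q^2 = 122.8^2 = 15079.84
Compute pressure:
P = R * Q^2 = 1.409 * 15079.84
= 21247.4946 Pa


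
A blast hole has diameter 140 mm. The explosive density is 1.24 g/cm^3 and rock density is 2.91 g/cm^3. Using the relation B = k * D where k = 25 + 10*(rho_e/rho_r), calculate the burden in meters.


4.0966 m

First, compute k:
rho_e / rho_r = 1.24 / 2.91 = 0.4261168385
k = 25 + 10 * 0.4261168385 = 29.26116838
Then, compute burden:
B = k * D / 1000 = 29.26116838 * 140 / 1000
= 4096.563574 / 1000
= 4.0966 m


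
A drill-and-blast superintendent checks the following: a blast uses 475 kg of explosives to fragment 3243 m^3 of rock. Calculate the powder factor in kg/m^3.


Powder factor = explosive mass / rock volume
= 475 / 3243
= 0.1465 kg/m^3

0.1465 kg/m^3


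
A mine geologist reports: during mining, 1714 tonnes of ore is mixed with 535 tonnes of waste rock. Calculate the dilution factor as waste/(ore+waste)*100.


23.7884%

Total material = ore + waste
= 1714 + 535 = 2249 tonnes
Dilution = waste / total * 100
= 535 / 2249 * 100
= 0.2378835038 * 100
= 23.7884%


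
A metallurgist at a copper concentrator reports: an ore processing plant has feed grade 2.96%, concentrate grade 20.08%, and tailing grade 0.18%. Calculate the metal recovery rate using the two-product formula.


Using the two-product formula:
R = 100 * c * (f - t) / (f * (c - t))
Numerator = 100 * 20.08 * (2.96 - 0.18)
= 100 * 20.08 * 2.78
= 5582.24
Denominator = 2.96 * (20.08 - 0.18)
= 2.96 * 19.9
= 58.904
R = 5582.24 / 58.904
= 94.7684%

94.7684%


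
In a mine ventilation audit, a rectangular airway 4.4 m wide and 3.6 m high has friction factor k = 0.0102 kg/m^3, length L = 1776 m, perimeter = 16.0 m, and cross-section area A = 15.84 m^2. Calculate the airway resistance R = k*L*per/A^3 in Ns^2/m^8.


0.0729 Ns^2/m^8

Compute the numerator:
k * L * per = 0.0102 * 1776 * 16.0
= 289.8432
Compute the denominator:
A^3 = 15.84^3 = 3974.344704
Resistance:
R = 289.8432 / 3974.344704
= 0.0729 Ns^2/m^8


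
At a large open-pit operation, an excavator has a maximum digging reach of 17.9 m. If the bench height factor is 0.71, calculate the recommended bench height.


12.709 m

Bench height = reach * factor
= 17.9 * 0.71
= 12.709 m


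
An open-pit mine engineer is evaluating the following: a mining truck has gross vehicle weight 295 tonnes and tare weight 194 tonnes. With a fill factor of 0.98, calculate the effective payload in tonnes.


Maximum payload = gross - tare
= 295 - 194 = 101 tonnes
Effective payload = max payload * fill factor
= 101 * 0.98
= 98.98 tonnes

98.98 tonnes


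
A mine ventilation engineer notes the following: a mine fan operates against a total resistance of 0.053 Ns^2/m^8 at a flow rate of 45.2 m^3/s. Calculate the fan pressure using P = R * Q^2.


Compute Q^2:
Q^2 = 45.2^2 = 2043.04
Compute pressure:
P = R * Q^2 = 0.053 * 2043.04
= 108.2811 Pa

108.2811 Pa


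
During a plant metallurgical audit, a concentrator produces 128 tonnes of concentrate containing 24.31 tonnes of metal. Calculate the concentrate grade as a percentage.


Grade = (metal in concentrate / concentrate mass) * 100
= (24.31 / 128) * 100
= 0.189921875 * 100
= 18.9922%

18.9922%


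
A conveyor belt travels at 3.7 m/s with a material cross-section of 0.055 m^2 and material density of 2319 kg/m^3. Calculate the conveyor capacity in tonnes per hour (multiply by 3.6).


1698.8994 t/h

Volumetric flow = speed * area
= 3.7 * 0.055 = 0.2035 m^3/s
Mass flow = volumetric * density
= 0.2035 * 2319 = 471.9165 kg/s
Convert to t/h: multiply by 3.6
Capacity = 471.9165 * 3.6
= 1698.8994 t/h


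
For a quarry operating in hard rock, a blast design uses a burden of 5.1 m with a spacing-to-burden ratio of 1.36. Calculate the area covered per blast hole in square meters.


First, find the spacing:
Spacing = burden * ratio = 5.1 * 1.36
= 6.936 m
Then, calculate the area:
Area = burden * spacing = 5.1 * 6.936
= 35.3736 m^2

35.3736 m^2


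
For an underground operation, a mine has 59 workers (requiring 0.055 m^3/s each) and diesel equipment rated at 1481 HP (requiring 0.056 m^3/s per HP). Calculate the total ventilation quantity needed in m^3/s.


86.181 m^3/s

Airflow for workers:
Q_people = 59 * 0.055 = 3.245 m^3/s
Airflow for diesel equipment:
Q_diesel = 1481 * 0.056 = 82.936 m^3/s
Total ventilation:
Q_total = 3.245 + 82.936
= 86.181 m^3/s


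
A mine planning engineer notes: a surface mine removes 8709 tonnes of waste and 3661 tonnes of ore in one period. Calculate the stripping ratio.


Stripping ratio = waste tonnage / ore tonnage
= 8709 / 3661
= 2.3789

2.3789


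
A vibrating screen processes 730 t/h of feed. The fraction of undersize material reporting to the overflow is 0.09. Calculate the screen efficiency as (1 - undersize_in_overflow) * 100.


Screen efficiency = (1 - fraction of undersize in overflow) * 100
= (1 - 0.09) * 100
= 0.91 * 100
= 91.0%

91.0%


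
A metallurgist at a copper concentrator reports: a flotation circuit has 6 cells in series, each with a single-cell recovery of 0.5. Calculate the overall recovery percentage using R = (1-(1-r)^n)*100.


98.4375%

Complement of single-cell recovery:
1 - r = 1 - 0.5 = 0.5
Raise to power n:
(1 - r)^6 = 0.5^6 = 0.015625
Overall recovery:
R = (1 - 0.015625) * 100
= 98.4375%


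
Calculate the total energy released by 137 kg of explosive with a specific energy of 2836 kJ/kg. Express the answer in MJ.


Energy = mass * specific_energy / 1000
= 137 * 2836 / 1000
= 388532 / 1000
= 388.532 MJ

388.532 MJ


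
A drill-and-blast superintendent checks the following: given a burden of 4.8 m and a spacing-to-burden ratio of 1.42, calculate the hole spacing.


6.816 m

Spacing = burden * ratio
= 4.8 * 1.42
= 6.816 m


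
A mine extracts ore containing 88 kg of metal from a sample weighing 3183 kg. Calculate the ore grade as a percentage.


2.7647%

Ore grade = (metal mass / ore mass) * 100
= (88 / 3183) * 100
= 0.02764687402 * 100
= 2.7647%


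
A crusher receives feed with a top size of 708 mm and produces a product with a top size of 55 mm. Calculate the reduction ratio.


Reduction ratio = feed size / product size
= 708 / 55
= 12.8727

12.8727


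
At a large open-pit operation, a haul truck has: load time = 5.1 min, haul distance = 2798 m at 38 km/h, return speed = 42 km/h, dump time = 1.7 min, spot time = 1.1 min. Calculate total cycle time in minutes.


16.315 min

Convert haul speed to m/min: 38 * 1000/60 = 633.3333333 m/min
Haul time = 2798 / 633.3333333 = 4.417894737 min
Convert return speed to m/min: 42 * 1000/60 = 700 m/min
Return time = 2798 / 700 = 3.997142857 min
Total cycle time:
= 5.1 + 4.417894737 + 1.7 + 3.997142857 + 1.1
= 16.315 min


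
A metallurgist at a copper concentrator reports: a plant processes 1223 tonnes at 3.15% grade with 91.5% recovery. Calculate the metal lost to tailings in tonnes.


Total metal in feed:
= 1223 * 3.15 / 100 = 38.5245 tonnes
Metal recovered:
= 38.5245 * 91.5 / 100 = 35.2499175 tonnes
Metal lost to tailings:
= 38.5245 - 35.2499175
= 3.2746 tonnes

3.2746 tonnes


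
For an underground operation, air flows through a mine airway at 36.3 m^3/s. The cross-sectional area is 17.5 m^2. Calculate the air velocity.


Velocity = flow rate / cross-sectional area
= 36.3 / 17.5
= 2.0743 m/s

2.0743 m/s


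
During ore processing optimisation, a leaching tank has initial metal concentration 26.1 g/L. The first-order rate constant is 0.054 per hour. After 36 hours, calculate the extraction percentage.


Compute the exponent:
-k * t = -0.054 * 36 = -1.944
Remaining concentration:
C = 26.1 * exp(-1.944)
= 26.1 * 0.1431302821
= 3.735700362 g/L
Extracted = 26.1 - 3.735700362 = 22.36429964 g/L
Extraction % = 22.36429964 / 26.1 * 100
= 85.687%

85.687%


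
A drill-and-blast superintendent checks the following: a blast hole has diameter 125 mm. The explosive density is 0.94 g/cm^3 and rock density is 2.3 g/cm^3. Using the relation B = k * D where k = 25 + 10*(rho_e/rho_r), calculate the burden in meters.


First, compute k:
rho_e / rho_r = 0.94 / 2.3 = 0.4086956522
k = 25 + 10 * 0.4086956522 = 29.08695652
Then, compute burden:
B = k * D / 1000 = 29.08695652 * 125 / 1000
= 3635.869565 / 1000
= 3.6359 m

3.6359 m


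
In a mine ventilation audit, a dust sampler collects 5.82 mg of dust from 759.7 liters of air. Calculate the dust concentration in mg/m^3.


Convert liters to m^3: 1 m^3 = 1000 L
Concentration = mass / volume * 1000
= 5.82 / 759.7 * 1000
= 0.007660918784 * 1000
= 7.6609 mg/m^3

7.6609 mg/m^3


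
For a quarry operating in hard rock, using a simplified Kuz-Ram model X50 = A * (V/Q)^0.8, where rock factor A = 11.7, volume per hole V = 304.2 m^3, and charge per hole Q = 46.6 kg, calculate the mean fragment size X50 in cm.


Compute V/Q:
V/Q = 304.2 / 46.6 = 6.527896996
Raise to the power 0.8:
(V/Q)^0.8 = 6.527896996^0.8 = 4.485580286
Multiply by A:
X50 = 11.7 * 4.485580286
= 52.4813 cm

52.4813 cm


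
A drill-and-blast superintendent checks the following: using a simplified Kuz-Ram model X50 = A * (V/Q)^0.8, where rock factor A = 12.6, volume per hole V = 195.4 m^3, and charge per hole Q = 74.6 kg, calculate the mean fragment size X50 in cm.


Compute V/Q:
V/Q = 195.4 / 74.6 = 2.619302949
Raise to the power 0.8:
(V/Q)^0.8 = 2.619302949^0.8 = 2.160471718
Multiply by A:
X50 = 12.6 * 2.160471718
= 27.2219 cm

27.2219 cm


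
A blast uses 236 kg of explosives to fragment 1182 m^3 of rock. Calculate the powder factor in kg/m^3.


0.1997 kg/m^3

Powder factor = explosive mass / rock volume
= 236 / 1182
= 0.1997 kg/m^3


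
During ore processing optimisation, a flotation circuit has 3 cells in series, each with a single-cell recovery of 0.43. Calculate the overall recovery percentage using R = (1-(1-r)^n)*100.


Complement of single-cell recovery:
1 - r = 1 - 0.43 = 0.57
Raise to power n:
(1 - r)^3 = 0.57^3 = 0.185193
Overall recovery:
R = (1 - 0.185193) * 100
= 81.4807%

81.4807%


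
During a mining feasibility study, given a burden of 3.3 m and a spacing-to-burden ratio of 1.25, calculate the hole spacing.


4.125 m

Spacing = burden * ratio
= 3.3 * 1.25
= 4.125 m


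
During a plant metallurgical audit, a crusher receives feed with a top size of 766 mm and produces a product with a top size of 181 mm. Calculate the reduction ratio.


Reduction ratio = feed size / product size
= 766 / 181
= 4.232

4.232


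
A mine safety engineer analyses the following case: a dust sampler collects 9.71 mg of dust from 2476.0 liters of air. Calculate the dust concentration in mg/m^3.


3.9216 mg/m^3

Convert liters to m^3: 1 m^3 = 1000 L
Concentration = mass / volume * 1000
= 9.71 / 2476.0 * 1000
= 0.003921647819 * 1000
= 3.9216 mg/m^3


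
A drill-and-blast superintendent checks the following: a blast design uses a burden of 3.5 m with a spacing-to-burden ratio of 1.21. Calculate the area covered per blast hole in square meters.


First, find the spacing:
Spacing = burden * ratio = 3.5 * 1.21
= 4.235 m
Then, calculate the area:
Area = burden * spacing = 3.5 * 4.235
= 14.8225 m^2

14.8225 m^2


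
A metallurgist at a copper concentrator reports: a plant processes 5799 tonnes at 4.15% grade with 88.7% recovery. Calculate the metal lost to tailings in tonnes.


27.1944 tonnes

Total metal in feed:
= 5799 * 4.15 / 100 = 240.6585 tonnes
Metal recovered:
= 240.6585 * 88.7 / 100 = 213.4640895 tonnes
Metal lost to tailings:
= 240.6585 - 213.4640895
= 27.1944 tonnes


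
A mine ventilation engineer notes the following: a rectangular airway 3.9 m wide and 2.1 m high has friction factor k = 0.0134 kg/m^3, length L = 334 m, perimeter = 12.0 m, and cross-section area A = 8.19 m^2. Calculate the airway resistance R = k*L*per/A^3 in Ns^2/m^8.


0.0978 Ns^2/m^8

Compute the numerator:
k * L * per = 0.0134 * 334 * 12.0
= 53.7072
Compute the denominator:
A^3 = 8.19^3 = 549.353259
Resistance:
R = 53.7072 / 549.353259
= 0.0978 Ns^2/m^8


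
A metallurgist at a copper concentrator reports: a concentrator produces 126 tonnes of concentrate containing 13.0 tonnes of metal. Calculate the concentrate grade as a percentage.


Grade = (metal in concentrate / concentrate mass) * 100
= (13.0 / 126) * 100
= 0.1031746032 * 100
= 10.3175%

10.3175%


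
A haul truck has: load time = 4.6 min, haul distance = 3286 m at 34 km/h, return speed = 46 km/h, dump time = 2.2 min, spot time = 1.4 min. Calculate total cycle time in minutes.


Convert haul speed to m/min: 34 * 1000/60 = 566.6666667 m/min
Haul time = 3286 / 566.6666667 = 5.798823529 min
Convert return speed to m/min: 46 * 1000/60 = 766.6666667 m/min
Return time = 3286 / 766.6666667 = 4.286086957 min
Total cycle time:
= 4.6 + 5.798823529 + 2.2 + 4.286086957 + 1.4
= 18.2849 min

18.2849 min


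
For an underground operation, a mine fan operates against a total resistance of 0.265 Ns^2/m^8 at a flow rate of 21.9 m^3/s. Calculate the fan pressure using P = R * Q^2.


127.0967 Pa

Compute Q^2:
Q^2 = 21.9^2 = 479.61
Compute pressure:
P = R * Q^2 = 0.265 * 479.61
= 127.0967 Pa


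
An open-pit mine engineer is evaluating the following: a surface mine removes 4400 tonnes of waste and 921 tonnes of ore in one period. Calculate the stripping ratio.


4.7774

Stripping ratio = waste tonnage / ore tonnage
= 4400 / 921
= 4.7774


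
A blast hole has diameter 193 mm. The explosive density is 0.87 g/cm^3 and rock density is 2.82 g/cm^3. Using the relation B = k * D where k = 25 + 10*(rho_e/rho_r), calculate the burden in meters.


First, compute k:
rho_e / rho_r = 0.87 / 2.82 = 0.3085106383
k = 25 + 10 * 0.3085106383 = 28.08510638
Then, compute burden:
B = k * D / 1000 = 28.08510638 * 193 / 1000
= 5420.425532 / 1000
= 5.4204 m

5.4204 m


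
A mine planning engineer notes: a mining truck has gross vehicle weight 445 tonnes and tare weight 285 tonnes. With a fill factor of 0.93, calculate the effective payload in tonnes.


Maximum payload = gross - tare
= 445 - 285 = 160 tonnes
Effective payload = max payload * fill factor
= 160 * 0.93
= 148.8 tonnes

148.8 tonnes


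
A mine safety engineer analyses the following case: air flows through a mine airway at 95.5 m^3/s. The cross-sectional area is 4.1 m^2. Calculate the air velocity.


Velocity = flow rate / cross-sectional area
= 95.5 / 4.1
= 23.2927 m/s

23.2927 m/s


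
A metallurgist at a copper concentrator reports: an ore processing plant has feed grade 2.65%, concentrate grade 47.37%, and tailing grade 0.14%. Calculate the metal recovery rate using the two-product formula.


94.9977%

Using the two-product formula:
R = 100 * c * (f - t) / (f * (c - t))
Numerator = 100 * 47.37 * (2.65 - 0.14)
= 100 * 47.37 * 2.51
= 11889.87
Denominator = 2.65 * (47.37 - 0.14)
= 2.65 * 47.23
= 125.1595
R = 11889.87 / 125.1595
= 94.9977%


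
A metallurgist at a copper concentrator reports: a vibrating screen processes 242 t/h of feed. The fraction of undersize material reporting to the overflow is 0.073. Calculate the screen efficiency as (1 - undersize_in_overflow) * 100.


Screen efficiency = (1 - fraction of undersize in overflow) * 100
= (1 - 0.073) * 100
= 0.927 * 100
= 92.7%

92.7%


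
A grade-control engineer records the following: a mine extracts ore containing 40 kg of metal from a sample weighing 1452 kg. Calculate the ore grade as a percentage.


2.7548%

Ore grade = (metal mass / ore mass) * 100
= (40 / 1452) * 100
= 0.02754820937 * 100
= 2.7548%


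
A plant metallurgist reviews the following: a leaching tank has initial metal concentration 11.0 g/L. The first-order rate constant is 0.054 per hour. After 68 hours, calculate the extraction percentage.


Compute the exponent:
-k * t = -0.054 * 68 = -3.672
Remaining concentration:
C = 11.0 * exp(-3.672)
= 11.0 * 0.02542556793
= 0.2796812472 g/L
Extracted = 11.0 - 0.2796812472 = 10.72031875 g/L
Extraction % = 10.72031875 / 11.0 * 100
= 97.4574%

97.4574%


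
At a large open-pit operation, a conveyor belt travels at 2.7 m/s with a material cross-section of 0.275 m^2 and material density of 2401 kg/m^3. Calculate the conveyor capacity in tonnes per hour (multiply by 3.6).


6417.873 t/h

Volumetric flow = speed * area
= 2.7 * 0.275 = 0.7425 m^3/s
Mass flow = volumetric * density
= 0.7425 * 2401 = 1782.7425 kg/s
Convert to t/h: multiply by 3.6
Capacity = 1782.7425 * 3.6
= 6417.873 t/h


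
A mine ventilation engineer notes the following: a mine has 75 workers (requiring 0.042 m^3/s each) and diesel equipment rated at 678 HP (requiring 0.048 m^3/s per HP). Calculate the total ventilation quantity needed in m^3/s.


Airflow for workers:
Q_people = 75 * 0.042 = 3.15 m^3/s
Airflow for diesel equipment:
Q_diesel = 678 * 0.048 = 32.544 m^3/s
Total ventilation:
Q_total = 3.15 + 32.544
= 35.694 m^3/s

35.694 m^3/s


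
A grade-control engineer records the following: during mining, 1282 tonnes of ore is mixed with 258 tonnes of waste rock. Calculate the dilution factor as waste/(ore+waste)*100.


16.7532%

Total material = ore + waste
= 1282 + 258 = 1540 tonnes
Dilution = waste / total * 100
= 258 / 1540 * 100
= 0.1675324675 * 100
= 16.7532%


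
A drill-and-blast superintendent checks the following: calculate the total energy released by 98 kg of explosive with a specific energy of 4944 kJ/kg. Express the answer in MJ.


484.512 MJ

Energy = mass * specific_energy / 1000
= 98 * 4944 / 1000
= 484512 / 1000
= 484.512 MJ


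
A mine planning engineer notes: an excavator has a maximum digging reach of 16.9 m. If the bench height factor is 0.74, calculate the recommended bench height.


12.506 m

Bench height = reach * factor
= 16.9 * 0.74
= 12.506 m


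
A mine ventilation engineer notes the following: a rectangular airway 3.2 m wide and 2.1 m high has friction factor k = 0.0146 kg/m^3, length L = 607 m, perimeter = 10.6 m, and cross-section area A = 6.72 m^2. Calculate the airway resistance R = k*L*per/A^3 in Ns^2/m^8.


Compute the numerator:
k * L * per = 0.0146 * 607 * 10.6
= 93.93932
Compute the denominator:
A^3 = 6.72^3 = 303.464448
Resistance:
R = 93.93932 / 303.464448
= 0.3096 Ns^2/m^8

0.3096 Ns^2/m^8


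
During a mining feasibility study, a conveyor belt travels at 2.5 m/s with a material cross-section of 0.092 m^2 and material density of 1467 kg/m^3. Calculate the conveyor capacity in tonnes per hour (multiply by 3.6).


1214.676 t/h

Volumetric flow = speed * area
= 2.5 * 0.092 = 0.23 m^3/s
Mass flow = volumetric * density
= 0.23 * 1467 = 337.41 kg/s
Convert to t/h: multiply by 3.6
Capacity = 337.41 * 3.6
= 1214.676 t/h


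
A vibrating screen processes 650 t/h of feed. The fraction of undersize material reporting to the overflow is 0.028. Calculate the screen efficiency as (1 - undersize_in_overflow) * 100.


Screen efficiency = (1 - fraction of undersize in overflow) * 100
= (1 - 0.028) * 100
= 0.972 * 100
= 97.2%

97.2%


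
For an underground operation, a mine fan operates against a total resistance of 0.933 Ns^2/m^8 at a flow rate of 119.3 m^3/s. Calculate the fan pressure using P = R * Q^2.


13278.9132 Pa

Compute Q^2:
Q^2 = 119.3^2 = 14232.49
Compute pressure:
P = R * Q^2 = 0.933 * 14232.49
= 13278.9132 Pa


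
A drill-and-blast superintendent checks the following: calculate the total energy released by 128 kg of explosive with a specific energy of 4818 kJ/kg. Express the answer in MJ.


Energy = mass * specific_energy / 1000
= 128 * 4818 / 1000
= 616704 / 1000
= 616.704 MJ

616.704 MJ


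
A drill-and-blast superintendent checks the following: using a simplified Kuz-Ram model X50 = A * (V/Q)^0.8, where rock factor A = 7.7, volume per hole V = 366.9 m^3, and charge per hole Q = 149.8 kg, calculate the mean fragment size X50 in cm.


Compute V/Q:
V/Q = 366.9 / 149.8 = 2.449265688
Raise to the power 0.8:
(V/Q)^0.8 = 2.449265688^0.8 = 2.047522669
Multiply by A:
X50 = 7.7 * 2.047522669
= 15.7659 cm

15.7659 cm


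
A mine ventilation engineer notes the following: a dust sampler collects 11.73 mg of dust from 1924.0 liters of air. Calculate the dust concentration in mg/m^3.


6.0967 mg/m^3

Convert liters to m^3: 1 m^3 = 1000 L
Concentration = mass / volume * 1000
= 11.73 / 1924.0 * 1000
= 0.006096673597 * 1000
= 6.0967 mg/m^3


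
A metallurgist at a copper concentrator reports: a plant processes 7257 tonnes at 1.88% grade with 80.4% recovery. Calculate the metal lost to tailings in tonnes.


26.7406 tonnes

Total metal in feed:
= 7257 * 1.88 / 100 = 136.4316 tonnes
Metal recovered:
= 136.4316 * 80.4 / 100 = 109.6910064 tonnes
Metal lost to tailings:
= 136.4316 - 109.6910064
= 26.7406 tonnes


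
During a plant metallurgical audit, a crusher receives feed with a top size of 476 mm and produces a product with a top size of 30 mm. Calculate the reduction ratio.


15.8667

Reduction ratio = feed size / product size
= 476 / 30
= 15.8667


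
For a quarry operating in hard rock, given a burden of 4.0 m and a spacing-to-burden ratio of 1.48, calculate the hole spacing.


5.92 m

Spacing = burden * ratio
= 4.0 * 1.48
= 5.92 m


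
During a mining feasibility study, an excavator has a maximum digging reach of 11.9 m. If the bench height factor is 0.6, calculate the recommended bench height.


7.14 m

Bench height = reach * factor
= 11.9 * 0.6
= 7.14 m


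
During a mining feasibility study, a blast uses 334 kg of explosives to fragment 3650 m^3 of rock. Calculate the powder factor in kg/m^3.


0.0915 kg/m^3

Powder factor = explosive mass / rock volume
= 334 / 3650
= 0.0915 kg/m^3


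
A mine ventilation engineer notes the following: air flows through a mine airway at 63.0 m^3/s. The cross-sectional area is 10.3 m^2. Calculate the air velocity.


6.1165 m/s

Velocity = flow rate / cross-sectional area
= 63.0 / 10.3
= 6.1165 m/s


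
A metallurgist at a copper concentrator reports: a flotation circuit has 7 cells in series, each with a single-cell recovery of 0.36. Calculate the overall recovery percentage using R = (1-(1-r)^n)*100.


95.602%

Complement of single-cell recovery:
1 - r = 1 - 0.36 = 0.64
Raise to power n:
(1 - r)^7 = 0.64^7 = 0.04398046511
Overall recovery:
R = (1 - 0.04398046511) * 100
= 95.602%


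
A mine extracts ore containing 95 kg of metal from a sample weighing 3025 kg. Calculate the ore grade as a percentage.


3.1405%

Ore grade = (metal mass / ore mass) * 100
= (95 / 3025) * 100
= 0.03140495868 * 100
= 3.1405%


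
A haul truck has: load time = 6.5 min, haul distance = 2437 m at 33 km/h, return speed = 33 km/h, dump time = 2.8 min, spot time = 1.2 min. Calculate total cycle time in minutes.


Convert haul speed to m/min: 33 * 1000/60 = 550 m/min
Haul time = 2437 / 550 = 4.430909091 min
Convert return speed to m/min: 33 * 1000/60 = 550 m/min
Return time = 2437 / 550 = 4.430909091 min
Total cycle time:
= 6.5 + 4.430909091 + 2.8 + 4.430909091 + 1.2
= 19.3618 min

19.3618 min


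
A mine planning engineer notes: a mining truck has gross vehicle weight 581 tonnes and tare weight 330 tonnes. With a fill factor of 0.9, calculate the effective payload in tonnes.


225.9 tonnes

Maximum payload = gross - tare
= 581 - 330 = 251 tonnes
Effective payload = max payload * fill factor
= 251 * 0.9
= 225.9 tonnes


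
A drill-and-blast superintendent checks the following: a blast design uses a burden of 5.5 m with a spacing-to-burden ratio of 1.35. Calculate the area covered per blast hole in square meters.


First, find the spacing:
Spacing = burden * ratio = 5.5 * 1.35
= 7.425 m
Then, calculate the area:
Area = burden * spacing = 5.5 * 7.425
= 40.8375 m^2

40.8375 m^2


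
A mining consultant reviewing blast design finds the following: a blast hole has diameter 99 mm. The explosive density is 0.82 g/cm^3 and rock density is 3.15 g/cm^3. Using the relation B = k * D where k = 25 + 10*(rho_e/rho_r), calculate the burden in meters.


First, compute k:
rho_e / rho_r = 0.82 / 3.15 = 0.2603174603
k = 25 + 10 * 0.2603174603 = 27.6031746
Then, compute burden:
B = k * D / 1000 = 27.6031746 * 99 / 1000
= 2732.714286 / 1000
= 2.7327 m

2.7327 m


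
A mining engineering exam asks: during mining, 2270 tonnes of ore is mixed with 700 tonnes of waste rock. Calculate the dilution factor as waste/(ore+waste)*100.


Total material = ore + waste
= 2270 + 700 = 2970 tonnes
Dilution = waste / total * 100
= 700 / 2970 * 100
= 0.2356902357 * 100
= 23.569%

23.569%


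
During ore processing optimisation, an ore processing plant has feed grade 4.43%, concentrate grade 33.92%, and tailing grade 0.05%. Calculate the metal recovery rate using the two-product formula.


99.0173%

Using the two-product formula:
R = 100 * c * (f - t) / (f * (c - t))
Numerator = 100 * 33.92 * (4.43 - 0.05)
= 100 * 33.92 * 4.38
= 14856.96
Denominator = 4.43 * (33.92 - 0.05)
= 4.43 * 33.87
= 150.0441
R = 14856.96 / 150.0441
= 99.0173%


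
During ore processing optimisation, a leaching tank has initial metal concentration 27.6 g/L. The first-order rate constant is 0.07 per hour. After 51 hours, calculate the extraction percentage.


97.1844%

Compute the exponent:
-k * t = -0.07 * 51 = -3.57
Remaining concentration:
C = 27.6 * exp(-3.57)
= 27.6 * 0.02815585368
= 0.7771015616 g/L
Extracted = 27.6 - 0.7771015616 = 26.82289844 g/L
Extraction % = 26.82289844 / 27.6 * 100
= 97.1844%


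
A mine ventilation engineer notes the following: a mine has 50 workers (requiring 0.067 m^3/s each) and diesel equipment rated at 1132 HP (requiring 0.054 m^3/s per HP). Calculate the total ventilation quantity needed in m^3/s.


Airflow for workers:
Q_people = 50 * 0.067 = 3.35 m^3/s
Airflow for diesel equipment:
Q_diesel = 1132 * 0.054 = 61.128 m^3/s
Total ventilation:
Q_total = 3.35 + 61.128
= 64.478 m^3/s

64.478 m^3/s


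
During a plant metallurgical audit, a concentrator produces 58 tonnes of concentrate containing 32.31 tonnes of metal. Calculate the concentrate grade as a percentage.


55.7069%

Grade = (metal in concentrate / concentrate mass) * 100
= (32.31 / 58) * 100
= 0.5570689655 * 100
= 55.7069%


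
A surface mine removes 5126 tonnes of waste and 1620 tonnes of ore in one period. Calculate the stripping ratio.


Stripping ratio = waste tonnage / ore tonnage
= 5126 / 1620
= 3.1642

3.1642


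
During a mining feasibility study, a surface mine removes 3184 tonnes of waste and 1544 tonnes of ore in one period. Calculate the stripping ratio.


Stripping ratio = waste tonnage / ore tonnage
= 3184 / 1544
= 2.0622

2.0622


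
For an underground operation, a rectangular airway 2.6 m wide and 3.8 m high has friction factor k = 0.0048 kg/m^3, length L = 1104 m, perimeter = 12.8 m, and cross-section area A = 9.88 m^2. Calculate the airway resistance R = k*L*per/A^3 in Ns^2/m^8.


0.0703 Ns^2/m^8

Compute the numerator:
k * L * per = 0.0048 * 1104 * 12.8
= 67.82976
Compute the denominator:
A^3 = 9.88^3 = 964.430272
Resistance:
R = 67.82976 / 964.430272
= 0.0703 Ns^2/m^8


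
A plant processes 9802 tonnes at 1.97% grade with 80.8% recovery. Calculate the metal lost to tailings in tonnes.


37.0751 tonnes

Total metal in feed:
= 9802 * 1.97 / 100 = 193.0994 tonnes
Metal recovered:
= 193.0994 * 80.8 / 100 = 156.0243152 tonnes
Metal lost to tailings:
= 193.0994 - 156.0243152
= 37.0751 tonnes


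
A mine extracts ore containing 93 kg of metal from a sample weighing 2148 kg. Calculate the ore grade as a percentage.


4.3296%

Ore grade = (metal mass / ore mass) * 100
= (93 / 2148) * 100
= 0.04329608939 * 100
= 4.3296%


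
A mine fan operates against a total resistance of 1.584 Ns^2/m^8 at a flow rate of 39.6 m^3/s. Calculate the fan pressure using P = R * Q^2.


2483.9654 Pa

Compute Q^2:
Q^2 = 39.6^2 = 1568.16
Compute pressure:
P = R * Q^2 = 1.584 * 1568.16
= 2483.9654 Pa


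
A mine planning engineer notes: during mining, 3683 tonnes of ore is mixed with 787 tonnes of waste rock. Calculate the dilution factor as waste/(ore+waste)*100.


Total material = ore + waste
= 3683 + 787 = 4470 tonnes
Dilution = waste / total * 100
= 787 / 4470 * 100
= 0.1760626398 * 100
= 17.6063%

17.6063%


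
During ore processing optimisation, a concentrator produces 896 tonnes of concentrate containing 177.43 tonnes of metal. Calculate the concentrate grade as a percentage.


Grade = (metal in concentrate / concentrate mass) * 100
= (177.43 / 896) * 100
= 0.1980245536 * 100
= 19.8025%

19.8025%


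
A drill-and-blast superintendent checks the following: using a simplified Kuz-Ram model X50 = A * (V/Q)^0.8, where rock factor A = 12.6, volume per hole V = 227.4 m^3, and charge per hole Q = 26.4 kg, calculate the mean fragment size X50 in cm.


Compute V/Q:
V/Q = 227.4 / 26.4 = 8.613636364
Raise to the power 0.8:
(V/Q)^0.8 = 8.613636364^0.8 = 5.599499714
Multiply by A:
X50 = 12.6 * 5.599499714
= 70.5537 cm

70.5537 cm


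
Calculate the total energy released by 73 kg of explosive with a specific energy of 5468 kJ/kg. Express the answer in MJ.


399.164 MJ

Energy = mass * specific_energy / 1000
= 73 * 5468 / 1000
= 399164 / 1000
= 399.164 MJ


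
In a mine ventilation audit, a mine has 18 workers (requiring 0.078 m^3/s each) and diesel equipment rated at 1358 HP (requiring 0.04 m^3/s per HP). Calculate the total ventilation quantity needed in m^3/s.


Airflow for workers:
Q_people = 18 * 0.078 = 1.404 m^3/s
Airflow for diesel equipment:
Q_diesel = 1358 * 0.04 = 54.32 m^3/s
Total ventilation:
Q_total = 1.404 + 54.32
= 55.724 m^3/s

55.724 m^3/s


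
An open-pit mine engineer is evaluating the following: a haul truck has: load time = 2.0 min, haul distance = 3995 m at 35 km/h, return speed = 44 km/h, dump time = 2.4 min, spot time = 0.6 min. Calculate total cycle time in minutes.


Convert haul speed to m/min: 35 * 1000/60 = 583.3333333 m/min
Haul time = 3995 / 583.3333333 = 6.848571429 min
Convert return speed to m/min: 44 * 1000/60 = 733.3333333 m/min
Return time = 3995 / 733.3333333 = 5.447727273 min
Total cycle time:
= 2.0 + 6.848571429 + 2.4 + 5.447727273 + 0.6
= 17.2963 min

17.2963 min


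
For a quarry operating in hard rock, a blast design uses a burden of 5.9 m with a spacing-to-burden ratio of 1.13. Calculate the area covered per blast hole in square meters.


39.3353 m^2

First, find the spacing:
Spacing = burden * ratio = 5.9 * 1.13
= 6.667 m
Then, calculate the area:
Area = burden * spacing = 5.9 * 6.667
= 39.3353 m^2


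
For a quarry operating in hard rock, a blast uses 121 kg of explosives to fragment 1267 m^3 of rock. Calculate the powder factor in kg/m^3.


Powder factor = explosive mass / rock volume
= 121 / 1267
= 0.0955 kg/m^3

0.0955 kg/m^3


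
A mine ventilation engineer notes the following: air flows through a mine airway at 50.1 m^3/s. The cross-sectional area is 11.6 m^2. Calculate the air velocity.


4.319 m/s

Velocity = flow rate / cross-sectional area
= 50.1 / 11.6
= 4.319 m/s


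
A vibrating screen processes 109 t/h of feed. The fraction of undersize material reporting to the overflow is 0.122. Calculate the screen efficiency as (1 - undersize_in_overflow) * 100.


Screen efficiency = (1 - fraction of undersize in overflow) * 100
= (1 - 0.122) * 100
= 0.878 * 100
= 87.8%

87.8%


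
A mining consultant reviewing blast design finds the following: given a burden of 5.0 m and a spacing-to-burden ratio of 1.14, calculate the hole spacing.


Spacing = burden * ratio
= 5.0 * 1.14
= 5.7 m

5.7 m


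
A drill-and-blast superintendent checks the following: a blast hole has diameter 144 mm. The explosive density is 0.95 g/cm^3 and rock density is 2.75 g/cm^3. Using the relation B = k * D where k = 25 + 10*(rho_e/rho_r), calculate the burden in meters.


4.0975 m

First, compute k:
rho_e / rho_r = 0.95 / 2.75 = 0.3454545455
k = 25 + 10 * 0.3454545455 = 28.45454545
Then, compute burden:
B = k * D / 1000 = 28.45454545 * 144 / 1000
= 4097.454545 / 1000
= 4.0975 m


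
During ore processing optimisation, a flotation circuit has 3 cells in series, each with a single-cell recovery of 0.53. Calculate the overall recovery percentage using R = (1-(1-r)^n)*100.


89.6177%

Complement of single-cell recovery:
1 - r = 1 - 0.53 = 0.47
Raise to power n:
(1 - r)^3 = 0.47^3 = 0.103823
Overall recovery:
R = (1 - 0.103823) * 100
= 89.6177%


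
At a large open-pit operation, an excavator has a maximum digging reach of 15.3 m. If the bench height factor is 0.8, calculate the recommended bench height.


12.24 m

Bench height = reach * factor
= 15.3 * 0.8
= 12.24 m


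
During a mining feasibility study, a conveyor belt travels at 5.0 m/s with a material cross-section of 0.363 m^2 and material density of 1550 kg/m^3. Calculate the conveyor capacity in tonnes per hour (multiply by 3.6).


10127.7 t/h

Volumetric flow = speed * area
= 5.0 * 0.363 = 1.815 m^3/s
Mass flow = volumetric * density
= 1.815 * 1550 = 2813.25 kg/s
Convert to t/h: multiply by 3.6
Capacity = 2813.25 * 3.6
= 10127.7 t/h


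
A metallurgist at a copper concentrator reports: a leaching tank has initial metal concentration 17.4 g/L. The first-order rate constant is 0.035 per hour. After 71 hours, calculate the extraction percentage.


91.6674%

Compute the exponent:
-k * t = -0.035 * 71 = -2.485
Remaining concentration:
C = 17.4 * exp(-2.485)
= 17.4 * 0.08332555451
= 1.449864649 g/L
Extracted = 17.4 - 1.449864649 = 15.95013535 g/L
Extraction % = 15.95013535 / 17.4 * 100
= 91.6674%


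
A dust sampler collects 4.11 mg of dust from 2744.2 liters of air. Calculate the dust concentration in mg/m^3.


Convert liters to m^3: 1 m^3 = 1000 L
Concentration = mass / volume * 1000
= 4.11 / 2744.2 * 1000
= 0.001497704249 * 1000
= 1.4977 mg/m^3

1.4977 mg/m^3


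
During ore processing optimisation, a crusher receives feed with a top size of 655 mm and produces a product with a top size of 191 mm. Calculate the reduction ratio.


3.4293

Reduction ratio = feed size / product size
= 655 / 191
= 3.4293


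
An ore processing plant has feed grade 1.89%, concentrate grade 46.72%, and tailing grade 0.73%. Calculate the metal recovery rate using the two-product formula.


Using the two-product formula:
R = 100 * c * (f - t) / (f * (c - t))
Numerator = 100 * 46.72 * (1.89 - 0.73)
= 100 * 46.72 * 1.16
= 5419.52
Denominator = 1.89 * (46.72 - 0.73)
= 1.89 * 45.99
= 86.9211
R = 5419.52 / 86.9211
= 62.3499%

62.3499%


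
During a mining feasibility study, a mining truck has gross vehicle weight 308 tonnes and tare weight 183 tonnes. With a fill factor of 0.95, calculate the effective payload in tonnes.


Maximum payload = gross - tare
= 308 - 183 = 125 tonnes
Effective payload = max payload * fill factor
= 125 * 0.95
= 118.75 tonnes

118.75 tonnes


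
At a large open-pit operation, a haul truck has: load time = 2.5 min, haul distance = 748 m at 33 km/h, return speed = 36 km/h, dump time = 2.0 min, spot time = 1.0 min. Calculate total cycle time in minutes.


8.1067 min

Convert haul speed to m/min: 33 * 1000/60 = 550 m/min
Haul time = 748 / 550 = 1.36 min
Convert return speed to m/min: 36 * 1000/60 = 600 m/min
Return time = 748 / 600 = 1.246666667 min
Total cycle time:
= 2.5 + 1.36 + 2.0 + 1.246666667 + 1.0
= 8.1067 min


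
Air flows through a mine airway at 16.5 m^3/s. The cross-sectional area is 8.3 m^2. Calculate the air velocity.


Velocity = flow rate / cross-sectional area
= 16.5 / 8.3
= 1.988 m/s

1.988 m/s


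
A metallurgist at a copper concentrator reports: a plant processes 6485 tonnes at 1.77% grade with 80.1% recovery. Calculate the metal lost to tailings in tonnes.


22.8421 tonnes

Total metal in feed:
= 6485 * 1.77 / 100 = 114.7845 tonnes
Metal recovered:
= 114.7845 * 80.1 / 100 = 91.9423845 tonnes
Metal lost to tailings:
= 114.7845 - 91.9423845
= 22.8421 tonnes


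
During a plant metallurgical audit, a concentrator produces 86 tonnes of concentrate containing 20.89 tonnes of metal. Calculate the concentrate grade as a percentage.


Grade = (metal in concentrate / concentrate mass) * 100
= (20.89 / 86) * 100
= 0.2429069767 * 100
= 24.2907%

24.2907%


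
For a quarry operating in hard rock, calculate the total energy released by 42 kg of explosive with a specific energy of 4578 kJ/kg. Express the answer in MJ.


192.276 MJ

Energy = mass * specific_energy / 1000
= 42 * 4578 / 1000
= 192276 / 1000
= 192.276 MJ


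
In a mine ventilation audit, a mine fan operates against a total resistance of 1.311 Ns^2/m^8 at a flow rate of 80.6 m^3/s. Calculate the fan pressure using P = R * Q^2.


Compute Q^2:
Q^2 = 80.6^2 = 6496.36
Compute pressure:
P = R * Q^2 = 1.311 * 6496.36
= 8516.728 Pa

8516.728 Pa


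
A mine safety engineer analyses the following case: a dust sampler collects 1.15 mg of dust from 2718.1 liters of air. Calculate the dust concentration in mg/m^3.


0.4231 mg/m^3

Convert liters to m^3: 1 m^3 = 1000 L
Concentration = mass / volume * 1000
= 1.15 / 2718.1 * 1000
= 0.0004230896582 * 1000
= 0.4231 mg/m^3


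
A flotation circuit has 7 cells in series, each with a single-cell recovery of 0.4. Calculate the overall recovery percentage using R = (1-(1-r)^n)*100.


Complement of single-cell recovery:
1 - r = 1 - 0.4 = 0.6
Raise to power n:
(1 - r)^7 = 0.6^7 = 0.0279936
Overall recovery:
R = (1 - 0.0279936) * 100
= 97.2006%

97.2006%


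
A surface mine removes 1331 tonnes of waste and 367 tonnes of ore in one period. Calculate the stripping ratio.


Stripping ratio = waste tonnage / ore tonnage
= 1331 / 367
= 3.6267

3.6267


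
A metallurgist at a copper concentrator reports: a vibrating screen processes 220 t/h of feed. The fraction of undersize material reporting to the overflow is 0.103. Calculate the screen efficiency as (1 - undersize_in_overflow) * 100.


89.7%

Screen efficiency = (1 - fraction of undersize in overflow) * 100
= (1 - 0.103) * 100
= 0.897 * 100
= 89.7%


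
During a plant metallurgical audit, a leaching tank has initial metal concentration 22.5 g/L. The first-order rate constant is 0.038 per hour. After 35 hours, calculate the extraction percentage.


Compute the exponent:
-k * t = -0.038 * 35 = -1.33
Remaining concentration:
C = 22.5 * exp(-1.33)
= 22.5 * 0.2644772613
= 5.950738379 g/L
Extracted = 22.5 - 5.950738379 = 16.54926162 g/L
Extraction % = 16.54926162 / 22.5 * 100
= 73.5523%

73.5523%


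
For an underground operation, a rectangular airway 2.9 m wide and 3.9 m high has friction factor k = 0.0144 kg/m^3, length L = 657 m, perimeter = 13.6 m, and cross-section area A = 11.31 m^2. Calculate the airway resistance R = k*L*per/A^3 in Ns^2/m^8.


0.0889 Ns^2/m^8

Compute the numerator:
k * L * per = 0.0144 * 657 * 13.6
= 128.66688
Compute the denominator:
A^3 = 11.31^3 = 1446.731091
Resistance:
R = 128.66688 / 1446.731091
= 0.0889 Ns^2/m^8


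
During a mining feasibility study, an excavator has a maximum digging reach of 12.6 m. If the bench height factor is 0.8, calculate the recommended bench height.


Bench height = reach * factor
= 12.6 * 0.8
= 10.08 m

10.08 m
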